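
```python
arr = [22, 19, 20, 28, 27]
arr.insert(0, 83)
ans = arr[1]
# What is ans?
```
Trace:
  arr=[22, 19, 20, 28, 27]
  arr=[83, 22, 19, 20, 28, 27]
  arr=[83, 22, 19, 20, 28, 27], ans=22

Final answer: 22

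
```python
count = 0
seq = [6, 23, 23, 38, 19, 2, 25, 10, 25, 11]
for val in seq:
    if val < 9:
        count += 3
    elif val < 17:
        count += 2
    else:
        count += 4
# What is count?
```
Trace:
  count=0
  count=3, val=6
  count=7, val=23
  count=11, val=23
  count=15, val=38
  count=19, val=19
  count=22, val=2
  count=26, val=25
  count=28, val=10
  count=32, val=25
  count=34, val=11

Final answer: 34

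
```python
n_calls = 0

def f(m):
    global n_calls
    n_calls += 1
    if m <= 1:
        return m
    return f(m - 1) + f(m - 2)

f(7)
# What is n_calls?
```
Call trace (a repeated sub-call is expanded the first time; later identical calls just restate its return value):
f(m=7)
  f(m=6)
    f(m=5)
      f(m=4)
        f(m=3)
          f(m=2)
            f(m=1)
            -> return 1
            f(m=0)
            -> return 0
          -> return 1
          f(m=1)
          -> return 1
        -> return 2
        f(m=2) -> return 1  (same call as traced above)
      -> return 3
      f(m=3) -> return 2  (same call as traced above)
    -> return 5
    f(m=4) -> return 3  (same call as traced above)
  -> return 8
  f(m=5) -> return 5  (same call as traced above)
-> return 13

n_calls is incremented once per call, so count the calls in each subtree. Let C(m) = number of calls made by f(m).
C(0) = C(1) = 1 (base case, no recursion); C(m) = 1 + C(m - 1) + C(m - 2) otherwise.
C(2) = 1 + C(1) + C(0) = 1 + 1 + 1 = 3
C(3) = 1 + C(2) + C(1) = 1 + 3 + 1 = 5
C(4) = 1 + C(3) + C(2) = 1 + 5 + 3 = 9
C(5) = 1 + C(4) + C(3) = 1 + 9 + 5 = 15
C(6) = 1 + C(5) + C(4) = 1 + 15 + 9 = 25
C(7) = 1 + C(6) + C(5) = 1 + 25 + 15 = 41
n_calls = C(7) = 41

Final answer: 41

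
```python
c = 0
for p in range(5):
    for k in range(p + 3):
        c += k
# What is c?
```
Trace:
  c=0
  c=0, p=0, k=0
  c=1, p=0, k=1
  c=3, p=0, k=2
  c=3, p=1, k=0
  c=4, p=1, k=1
  c=6, p=1, k=2
  c=9, p=1, k=3
  c=9, p=2, k=0
  c=10, p=2, k=1
  c=12, p=2, k=2
  c=15, p=2, k=3
  c=19, p=2, k=4
  c=19, p=3, k=0
  c=20, p=3, k=1
  c=22, p=3, k=2
  c=25, p=3, k=3
  c=29, p=3, k=4
  c=34, p=3, k=5
  c=34, p=4, k=0
  c=35, p=4, k=1
  c=37, p=4, k=2
  c=40, p=4, k=3
  c=44, p=4, k=4
  c=49, p=4, k=5
  c=55, p=4, k=6

Final answer: 55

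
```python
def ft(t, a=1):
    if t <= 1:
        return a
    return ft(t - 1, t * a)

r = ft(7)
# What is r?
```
Call trace:
ft(t=7, a=1)
  ft(t=6, a=7)
    ft(t=5, a=42)
      ft(t=4, a=210)
        ft(t=3, a=840)
          ft(t=2, a=2520)
            ft(t=1, a=5040)
            -> return 5040
          -> return 5040
        -> return 5040
      -> return 5040
    -> return 5040
  -> return 5040
-> return 5040

Final answer: 5040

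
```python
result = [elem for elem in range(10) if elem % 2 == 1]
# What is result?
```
Trace:
  elem=0
  elem=1
  elem=2
  elem=3
  elem=4
  elem=5
  elem=6
  elem=7
  elem=8
  elem=9
  result=[1, 3, 5, 7, 9]

Final answer: [1, 3, 5, 7, 9]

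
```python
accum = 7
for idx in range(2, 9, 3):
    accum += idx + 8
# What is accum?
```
Trace:
  accum=7
  accum=17, idx=2
  accum=30, idx=5
  accum=46, idx=8

Final answer: 46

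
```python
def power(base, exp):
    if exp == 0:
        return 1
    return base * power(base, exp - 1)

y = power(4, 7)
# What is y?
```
Call trace:
power(base=4, exp=7)
  power(base=4, exp=6)
    power(base=4, exp=5)
      power(base=4, exp=4)
        power(base=4, exp=3)
          power(base=4, exp=2)
            power(base=4, exp=1)
              power(base=4, exp=0)
              -> return 1
            -> return 4
          -> return 16
        -> return 64
      -> return 256
    -> return 1024
  -> return 4096
-> return 16384

Final answer: 16384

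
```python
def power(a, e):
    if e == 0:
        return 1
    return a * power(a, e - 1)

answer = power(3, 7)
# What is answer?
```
Call trace:
power(a=3, e=7)
  power(a=3, e=6)
    power(a=3, e=5)
      power(a=3, e=4)
        power(a=3, e=3)
          power(a=3, e=2)
            power(a=3, e=1)
              power(a=3, e=0)
              -> return 1
            -> return 3
          -> return 9
        -> return 27
      -> return 81
    -> return 243
  -> return 729
-> return 2187

Final answer: 2187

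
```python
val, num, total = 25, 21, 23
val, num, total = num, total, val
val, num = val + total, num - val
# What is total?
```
Trace:
  val=25, num=21, total=23
  val=21, num=23, total=25
  val=46, num=2, total=25

Final answer: 25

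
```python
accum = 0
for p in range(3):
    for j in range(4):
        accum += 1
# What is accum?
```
Trace:
  accum=0
  accum=1, p=0, j=0
  accum=2, p=0, j=1
  accum=3, p=0, j=2
  accum=4, p=0, j=3
  accum=5, p=1, j=0
  accum=6, p=1, j=1
  accum=7, p=1, j=2
  accum=8, p=1, j=3
  accum=9, p=2, j=0
  accum=10, p=2, j=1
  accum=11, p=2, j=2
  accum=12, p=2, j=3

Final answer: 12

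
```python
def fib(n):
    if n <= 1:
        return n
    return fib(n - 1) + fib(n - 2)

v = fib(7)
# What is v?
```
Call trace (a repeated sub-call is expanded the first time; later identical calls just restate its return value):
fib(n=7)
  fib(n=6)
    fib(n=5)
      fib(n=4)
        fib(n=3)
          fib(n=2)
            fib(n=1)
            -> return 1
            fib(n=0)
            -> return 0
          -> return 1
          fib(n=1)
          -> return 1
        -> return 2
        fib(n=2) -> return 1  (same call as traced above)
      -> return 3
      fib(n=3) -> return 2  (same call as traced above)
    -> return 5
    fib(n=4) -> return 3  (same call as traced above)
  -> return 8
  fib(n=5) -> return 5  (same call as traced above)
-> return 13

Final answer: 13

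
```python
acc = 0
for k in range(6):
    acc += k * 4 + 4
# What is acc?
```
Trace:
  acc=0
  acc=4, k=0
  acc=12, k=1
  acc=24, k=2
  acc=40, k=3
  acc=60, k=4
  acc=84, k=5

Final answer: 84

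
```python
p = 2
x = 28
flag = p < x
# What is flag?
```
Trace:
  p=2
  p=2, x=28
  p=2, x=28, flag=True

Final answer: True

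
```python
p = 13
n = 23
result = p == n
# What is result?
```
Trace:
  p=13
  p=13, n=23
  p=13, n=23, result=False

Final answer: False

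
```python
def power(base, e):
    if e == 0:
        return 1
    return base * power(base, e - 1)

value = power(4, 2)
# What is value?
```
Call trace:
power(base=4, e=2)
  power(base=4, e=1)
    power(base=4, e=0)
    -> return 1
  -> return 4
-> return 16

Final answer: 16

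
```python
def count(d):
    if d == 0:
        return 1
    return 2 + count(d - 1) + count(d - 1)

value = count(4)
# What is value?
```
Call trace (a repeated sub-call is expanded the first time; later identical calls just restate its return value):
count(d=4)
  count(d=3)
    count(d=2)
      count(d=1)
        count(d=0)
        -> return 1
        count(d=0)
        -> return 1
      -> return 4
      count(d=1) -> return 4  (same call as traced above)
    -> return 10
    count(d=2) -> return 10  (same call as traced above)
  -> return 22
  count(d=3) -> return 22  (same call as traced above)
-> return 46

Final answer: 46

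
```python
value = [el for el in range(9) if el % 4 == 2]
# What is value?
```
Trace:
  el=0
  el=1
  el=2
  el=3
  el=4
  el=5
  el=6
  el=7
  el=8
  value=[2, 6]

Final answer: [2, 6]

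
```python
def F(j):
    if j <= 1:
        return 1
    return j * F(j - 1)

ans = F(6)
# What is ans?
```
Call trace:
F(j=6)
  F(j=5)
    F(j=4)
      F(j=3)
        F(j=2)
          F(j=1)
          -> return 1
        -> return 2
      -> return 6
    -> return 24
  -> return 120
-> return 720

Final answer: 720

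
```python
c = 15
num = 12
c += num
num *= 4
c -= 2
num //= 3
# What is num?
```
Trace:
  c=15
  c=15, num=12
  c=27, num=12
  c=27, num=48
  c=25, num=48
  c=25, num=16

Final answer: 16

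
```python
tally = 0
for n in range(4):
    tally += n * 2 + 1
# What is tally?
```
Trace:
  tally=0
  tally=1, n=0
  tally=4, n=1
  tally=9, n=2
  tally=16, n=3

Final answer: 16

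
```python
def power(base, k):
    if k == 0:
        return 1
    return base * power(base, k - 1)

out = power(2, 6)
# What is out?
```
Call trace:
power(base=2, k=6)
  power(base=2, k=5)
    power(base=2, k=4)
      power(base=2, k=3)
        power(base=2, k=2)
          power(base=2, k=1)
            power(base=2, k=0)
            -> return 1
          -> return 2
        -> return 4
      -> return 8
    -> return 16
  -> return 32
-> return 64

Final answer: 64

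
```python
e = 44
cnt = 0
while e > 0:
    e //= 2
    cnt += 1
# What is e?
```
Trace:
  e=44
  e=44, cnt=0
  e=22, cnt=1
  e=11, cnt=2
  e=5, cnt=3
  e=2, cnt=4
  e=1, cnt=5
  e=0, cnt=6

Final answer: 0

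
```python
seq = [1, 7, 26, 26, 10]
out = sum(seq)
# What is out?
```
Trace:
  seq=[1, 7, 26, 26, 10]
  seq=[1, 7, 26, 26, 10], out=70

Final answer: 70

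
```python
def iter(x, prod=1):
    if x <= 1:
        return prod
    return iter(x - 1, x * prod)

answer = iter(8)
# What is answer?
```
Call trace:
iter(x=8, prod=1)
  iter(x=7, prod=8)
    iter(x=6, prod=56)
      iter(x=5, prod=336)
        iter(x=4, prod=1680)
          iter(x=3, prod=6720)
            iter(x=2, prod=20160)
              iter(x=1, prod=40320)
              -> return 40320
            -> return 40320
          -> return 40320
        -> return 40320
      -> return 40320
    -> return 40320
  -> return 40320
-> return 40320

Final answer: 40320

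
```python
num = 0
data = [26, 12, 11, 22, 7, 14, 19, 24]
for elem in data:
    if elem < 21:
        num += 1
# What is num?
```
Trace:
  num=0
  num=0, elem=26
  num=1, elem=12
  num=2, elem=11
  num=2, elem=22
  num=3, elem=7
  num=4, elem=14
  num=5, elem=19
  num=5, elem=24

Final answer: 5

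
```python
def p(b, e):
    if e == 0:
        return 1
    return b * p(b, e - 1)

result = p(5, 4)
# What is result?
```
Call trace:
p(b=5, e=4)
  p(b=5, e=3)
    p(b=5, e=2)
      p(b=5, e=1)
        p(b=5, e=0)
        -> return 1
      -> return 5
    -> return 25
  -> return 125
-> return 625

Final answer: 625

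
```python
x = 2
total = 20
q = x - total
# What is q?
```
Trace:
  x=2
  x=2, total=20
  x=2, total=20, q=-18

Final answer: -18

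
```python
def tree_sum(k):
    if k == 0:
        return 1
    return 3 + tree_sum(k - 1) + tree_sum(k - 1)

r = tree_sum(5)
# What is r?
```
Call trace (a repeated sub-call is expanded the first time; later identical calls just restate its return value):
tree_sum(k=5)
  tree_sum(k=4)
    tree_sum(k=3)
      tree_sum(k=2)
        tree_sum(k=1)
          tree_sum(k=0)
          -> return 1
          tree_sum(k=0)
          -> return 1
        -> return 5
        tree_sum(k=1) -> return 5  (same call as traced above)
      -> return 13
      tree_sum(k=2) -> return 13  (same call as traced above)
    -> return 29
    tree_sum(k=3) -> return 29  (same call as traced above)
  -> return 61
  tree_sum(k=4) -> return 61  (same call as traced above)
-> return 125

Final answer: 125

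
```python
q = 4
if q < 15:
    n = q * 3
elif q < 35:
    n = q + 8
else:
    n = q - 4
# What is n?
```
Trace:
  q=4
  q=4, n=12

Final answer: 12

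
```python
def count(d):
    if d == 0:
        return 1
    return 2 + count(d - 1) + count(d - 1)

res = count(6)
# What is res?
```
Call trace (a repeated sub-call is expanded the first time; later identical calls just restate its return value):
count(d=6)
  count(d=5)
    count(d=4)
      count(d=3)
        count(d=2)
          count(d=1)
            count(d=0)
            -> return 1
            count(d=0)
            -> return 1
          -> return 4
          count(d=1) -> return 4  (same call as traced above)
        -> return 10
        count(d=2) -> return 10  (same call as traced above)
      -> return 22
      count(d=3) -> return 22  (same call as traced above)
    -> return 46
    count(d=4) -> return 46  (same call as traced above)
  -> return 94
  count(d=5) -> return 94  (same call as traced above)
-> return 190

Final answer: 190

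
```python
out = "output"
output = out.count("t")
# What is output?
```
Trace:
  out='output'
  out='output', output=2

Final answer: 2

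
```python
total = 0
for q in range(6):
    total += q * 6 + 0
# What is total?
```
Trace:
  total=0
  total=0, q=0
  total=6, q=1
  total=18, q=2
  total=36, q=3
  total=60, q=4
  total=90, q=5

Final answer: 90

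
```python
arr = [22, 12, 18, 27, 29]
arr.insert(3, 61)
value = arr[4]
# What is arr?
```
Trace:
  arr=[22, 12, 18, 27, 29]
  arr=[22, 12, 18, 61, 27, 29]
  arr=[22, 12, 18, 61, 27, 29], value=27

Final answer: [22, 12, 18, 61, 27, 29]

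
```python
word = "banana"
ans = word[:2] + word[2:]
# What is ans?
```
Trace:
  word='banana'
  word='banana', ans='banana'

Final answer: 'banana'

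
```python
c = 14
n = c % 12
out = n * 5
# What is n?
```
Trace:
  c=14
  c=14, n=2
  c=14, n=2, out=10

Final answer: 2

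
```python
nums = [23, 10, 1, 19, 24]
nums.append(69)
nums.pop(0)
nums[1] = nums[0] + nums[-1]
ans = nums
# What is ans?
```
Trace:
  nums=[23, 10, 1, 19, 24]
  nums=[23, 10, 1, 19, 24, 69]
  nums=[10, 1, 19, 24, 69]
  nums=[10, 79, 19, 24, 69]
  nums=[10, 79, 19, 24, 69], ans=[10, 79, 19, 24, 69]

Final answer: [10, 79, 19, 24, 69]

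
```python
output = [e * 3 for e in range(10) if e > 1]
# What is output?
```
Trace:
  e=0
  e=1
  e=2
  e=3
  e=4
  e=5
  e=6
  e=7
  e=8
  e=9
  output=[6, 9, 12, 15, 18, 21, 24, 27]

Final answer: [6, 9, 12, 15, 18, 21, 24, 27]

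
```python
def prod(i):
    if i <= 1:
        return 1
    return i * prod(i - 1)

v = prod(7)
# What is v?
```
Call trace:
prod(i=7)
  prod(i=6)
    prod(i=5)
      prod(i=4)
        prod(i=3)
          prod(i=2)
            prod(i=1)
            -> return 1
          -> return 2
        -> return 6
      -> return 24
    -> return 120
  -> return 720
-> return 5040

Final answer: 5040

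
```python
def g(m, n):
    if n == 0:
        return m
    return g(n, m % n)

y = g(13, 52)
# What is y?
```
Call trace:
g(m=13, n=52)
  g(m=52, n=13)
    g(m=13, n=0)
    -> return 13
  -> return 13
-> return 13

Final answer: 13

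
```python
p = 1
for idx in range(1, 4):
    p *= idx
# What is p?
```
Trace:
  p=1
  p=1, idx=1
  p=2, idx=2
  p=6, idx=3

Final answer: 6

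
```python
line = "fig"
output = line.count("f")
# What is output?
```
Trace:
  line='fig'
  line='fig', output=1

Final answer: 1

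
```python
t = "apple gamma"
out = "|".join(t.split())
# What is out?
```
Trace:
  t='apple gamma'
  t='apple gamma', out='apple|gamma'

Final answer: 'apple|gamma'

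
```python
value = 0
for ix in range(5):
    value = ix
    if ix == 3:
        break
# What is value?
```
Trace:
  value=0
  value=0, ix=0
  value=1, ix=1
  value=2, ix=2
  value=3, ix=3

Final answer: 3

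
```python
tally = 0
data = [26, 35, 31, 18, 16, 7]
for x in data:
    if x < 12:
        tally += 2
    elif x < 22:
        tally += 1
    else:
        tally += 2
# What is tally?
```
Trace:
  tally=0
  tally=2, x=26
  tally=4, x=35
  tally=6, x=31
  tally=7, x=18
  tally=8, x=16
  tally=10, x=7

Final answer: 10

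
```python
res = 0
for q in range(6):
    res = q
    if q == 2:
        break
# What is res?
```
Trace:
  res=0
  res=0, q=0
  res=1, q=1
  res=2, q=2

Final answer: 2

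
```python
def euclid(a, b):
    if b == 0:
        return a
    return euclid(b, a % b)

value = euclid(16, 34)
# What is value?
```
Call trace:
euclid(a=16, b=34)
  euclid(a=34, b=16)
    euclid(a=16, b=2)
      euclid(a=2, b=0)
      -> return 2
    -> return 2
  -> return 2
-> return 2

Final answer: 2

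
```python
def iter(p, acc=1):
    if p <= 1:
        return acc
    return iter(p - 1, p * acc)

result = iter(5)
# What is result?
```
Call trace:
iter(p=5, acc=1)
  iter(p=4, acc=5)
    iter(p=3, acc=20)
      iter(p=2, acc=60)
        iter(p=1, acc=120)
        -> return 120
      -> return 120
    -> return 120
  -> return 120
-> return 120

Final answer: 120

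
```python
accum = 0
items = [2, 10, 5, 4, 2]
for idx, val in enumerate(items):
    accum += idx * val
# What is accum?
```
Trace:
  accum=0
  accum=0, idx=0, val=2
  accum=10, idx=1, val=10
  accum=20, idx=2, val=5
  accum=32, idx=3, val=4
  accum=40, idx=4, val=2

Final answer: 40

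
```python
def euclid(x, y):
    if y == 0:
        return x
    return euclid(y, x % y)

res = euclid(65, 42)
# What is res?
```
Call trace:
euclid(x=65, y=42)
  euclid(x=42, y=23)
    euclid(x=23, y=19)
      euclid(x=19, y=4)
        euclid(x=4, y=3)
          euclid(x=3, y=1)
            euclid(x=1, y=0)
            -> return 1
          -> return 1
        -> return 1
      -> return 1
    -> return 1
  -> return 1
-> return 1

Final answer: 1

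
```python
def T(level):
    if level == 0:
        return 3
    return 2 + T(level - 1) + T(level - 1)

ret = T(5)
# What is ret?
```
Call trace (a repeated sub-call is expanded the first time; later identical calls just restate its return value):
T(level=5)
  T(level=4)
    T(level=3)
      T(level=2)
        T(level=1)
          T(level=0)
          -> return 3
          T(level=0)
          -> return 3
        -> return 8
        T(level=1) -> return 8  (same call as traced above)
      -> return 18
      T(level=2) -> return 18  (same call as traced above)
    -> return 38
    T(level=3) -> return 38  (same call as traced above)
  -> return 78
  T(level=4) -> return 78  (same call as traced above)
-> return 158

Final answer: 158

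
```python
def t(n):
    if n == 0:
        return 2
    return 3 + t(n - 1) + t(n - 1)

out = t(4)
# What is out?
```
Call trace (a repeated sub-call is expanded the first time; later identical calls just restate its return value):
t(n=4)
  t(n=3)
    t(n=2)
      t(n=1)
        t(n=0)
        -> return 2
        t(n=0)
        -> return 2
      -> return 7
      t(n=1) -> return 7  (same call as traced above)
    -> return 17
    t(n=2) -> return 17  (same call as traced above)
  -> return 37
  t(n=3) -> return 37  (same call as traced above)
-> return 77

Final answer: 77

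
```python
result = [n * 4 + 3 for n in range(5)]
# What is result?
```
Trace:
  n=0
  n=1
  n=2
  n=3
  n=4
  result=[3, 7, 11, 15, 19]

Final answer: [3, 7, 11, 15, 19]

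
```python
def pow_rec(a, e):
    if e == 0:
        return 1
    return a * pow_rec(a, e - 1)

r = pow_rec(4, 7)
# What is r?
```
Call trace:
pow_rec(a=4, e=7)
  pow_rec(a=4, e=6)
    pow_rec(a=4, e=5)
      pow_rec(a=4, e=4)
        pow_rec(a=4, e=3)
          pow_rec(a=4, e=2)
            pow_rec(a=4, e=1)
              pow_rec(a=4, e=0)
              -> return 1
            -> return 4
          -> return 16
        -> return 64
      -> return 256
    -> return 1024
  -> return 4096
-> return 16384

Final answer: 16384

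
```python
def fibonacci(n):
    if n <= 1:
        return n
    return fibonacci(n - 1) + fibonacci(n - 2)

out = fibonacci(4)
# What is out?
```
Call trace (a repeated sub-call is expanded the first time; later identical calls just restate its return value):
fibonacci(n=4)
  fibonacci(n=3)
    fibonacci(n=2)
      fibonacci(n=1)
      -> return 1
      fibonacci(n=0)
      -> return 0
    -> return 1
    fibonacci(n=1)
    -> return 1
  -> return 2
  fibonacci(n=2) -> return 1  (same call as traced above)
-> return 3

Final answer: 3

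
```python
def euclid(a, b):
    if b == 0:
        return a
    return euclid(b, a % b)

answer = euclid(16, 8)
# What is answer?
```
Call trace:
euclid(a=16, b=8)
  euclid(a=8, b=0)
  -> return 8
-> return 8

Final answer: 8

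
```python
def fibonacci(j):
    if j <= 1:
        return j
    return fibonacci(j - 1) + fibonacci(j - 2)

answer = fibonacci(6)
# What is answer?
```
Call trace (a repeated sub-call is expanded the first time; later identical calls just restate its return value):
fibonacci(j=6)
  fibonacci(j=5)
    fibonacci(j=4)
      fibonacci(j=3)
        fibonacci(j=2)
          fibonacci(j=1)
          -> return 1
          fibonacci(j=0)
          -> return 0
        -> return 1
        fibonacci(j=1)
        -> return 1
      -> return 2
      fibonacci(j=2) -> return 1  (same call as traced above)
    -> return 3
    fibonacci(j=3) -> return 2  (same call as traced above)
  -> return 5
  fibonacci(j=4) -> return 3  (same call as traced above)
-> return 8

Final answer: 8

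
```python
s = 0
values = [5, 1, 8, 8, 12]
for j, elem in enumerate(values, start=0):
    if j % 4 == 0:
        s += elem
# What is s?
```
Trace:
  s=0
  s=5, j=0, elem=5
  s=5, j=1, elem=1
  s=5, j=2, elem=8
  s=5, j=3, elem=8
  s=17, j=4, elem=12

Final answer: 17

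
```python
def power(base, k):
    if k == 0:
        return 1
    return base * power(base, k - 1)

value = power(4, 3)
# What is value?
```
Call trace:
power(base=4, k=3)
  power(base=4, k=2)
    power(base=4, k=1)
      power(base=4, k=0)
      -> return 1
    -> return 4
  -> return 16
-> return 64

Final answer: 64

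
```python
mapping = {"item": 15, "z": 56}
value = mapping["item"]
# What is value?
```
Trace:
  mapping={'item': 15, 'z': 56}
  mapping={'item': 15, 'z': 56}, value=15

Final answer: 15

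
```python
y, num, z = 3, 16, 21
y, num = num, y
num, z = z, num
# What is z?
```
Trace:
  y=3, num=16, z=21
  y=16, num=3, z=21
  y=16, num=21, z=3

Final answer: 3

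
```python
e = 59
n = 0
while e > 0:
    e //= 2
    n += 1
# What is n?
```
Trace:
  e=59
  e=59, n=0
  e=29, n=1
  e=14, n=2
  e=7, n=3
  e=3, n=4
  e=1, n=5
  e=0, n=6

Final answer: 6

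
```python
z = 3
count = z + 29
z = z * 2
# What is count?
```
Trace:
  z=3
  z=3, count=32
  z=6, count=32

Final answer: 32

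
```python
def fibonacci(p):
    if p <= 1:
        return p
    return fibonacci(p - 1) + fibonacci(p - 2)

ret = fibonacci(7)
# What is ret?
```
Call trace (a repeated sub-call is expanded the first time; later identical calls just restate its return value):
fibonacci(p=7)
  fibonacci(p=6)
    fibonacci(p=5)
      fibonacci(p=4)
        fibonacci(p=3)
          fibonacci(p=2)
            fibonacci(p=1)
            -> return 1
            fibonacci(p=0)
            -> return 0
          -> return 1
          fibonacci(p=1)
          -> return 1
        -> return 2
        fibonacci(p=2) -> return 1  (same call as traced above)
      -> return 3
      fibonacci(p=3) -> return 2  (same call as traced above)
    -> return 5
    fibonacci(p=4) -> return 3  (same call as traced above)
  -> return 8
  fibonacci(p=5) -> return 5  (same call as traced above)
-> return 13

Final answer: 13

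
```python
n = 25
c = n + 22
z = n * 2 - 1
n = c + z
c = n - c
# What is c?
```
Trace:
  n=25
  n=25, c=47
  n=25, c=47, z=49
  n=96, c=47, z=49
  n=96, c=49, z=49

Final answer: 49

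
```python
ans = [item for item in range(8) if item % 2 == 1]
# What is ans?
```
Trace:
  item=0
  item=1
  item=2
  item=3
  item=4
  item=5
  item=6
  item=7
  ans=[1, 3, 5, 7]

Final answer: [1, 3, 5, 7]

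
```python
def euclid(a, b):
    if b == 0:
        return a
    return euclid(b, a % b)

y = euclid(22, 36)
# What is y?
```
Call trace:
euclid(a=22, b=36)
  euclid(a=36, b=22)
    euclid(a=22, b=14)
      euclid(a=14, b=8)
        euclid(a=8, b=6)
          euclid(a=6, b=2)
            euclid(a=2, b=0)
            -> return 2
          -> return 2
        -> return 2
      -> return 2
    -> return 2
  -> return 2
-> return 2

Final answer: 2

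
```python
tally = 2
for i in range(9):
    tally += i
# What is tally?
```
Trace:
  tally=2
  tally=2, i=0
  tally=3, i=1
  tally=5, i=2
  tally=8, i=3
  tally=12, i=4
  tally=17, i=5
  tally=23, i=6
  tally=30, i=7
  tally=38, i=8

Final answer: 38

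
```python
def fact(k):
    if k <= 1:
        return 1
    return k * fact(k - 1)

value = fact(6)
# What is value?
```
Call trace:
fact(k=6)
  fact(k=5)
    fact(k=4)
      fact(k=3)
        fact(k=2)
          fact(k=1)
          -> return 1
        -> return 2
      -> return 6
    -> return 24
  -> return 120
-> return 720

Final answer: 720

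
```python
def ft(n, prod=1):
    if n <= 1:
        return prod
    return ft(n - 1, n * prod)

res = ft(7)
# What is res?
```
Call trace:
ft(n=7, prod=1)
  ft(n=6, prod=7)
    ft(n=5, prod=42)
      ft(n=4, prod=210)
        ft(n=3, prod=840)
          ft(n=2, prod=2520)
            ft(n=1, prod=5040)
            -> return 5040
          -> return 5040
        -> return 5040
      -> return 5040
    -> return 5040
  -> return 5040
-> return 5040

Final answer: 5040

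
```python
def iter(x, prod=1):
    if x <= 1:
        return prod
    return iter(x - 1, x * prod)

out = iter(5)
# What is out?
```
Call trace:
iter(x=5, prod=1)
  iter(x=4, prod=5)
    iter(x=3, prod=20)
      iter(x=2, prod=60)
        iter(x=1, prod=120)
        -> return 120
      -> return 120
    -> return 120
  -> return 120
-> return 120

Final answer: 120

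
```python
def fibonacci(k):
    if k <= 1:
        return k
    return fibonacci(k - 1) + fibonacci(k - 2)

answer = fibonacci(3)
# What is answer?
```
Call trace:
fibonacci(k=3)
  fibonacci(k=2)
    fibonacci(k=1)
    -> return 1
    fibonacci(k=0)
    -> return 0
  -> return 1
  fibonacci(k=1)
  -> return 1
-> return 2

Final answer: 2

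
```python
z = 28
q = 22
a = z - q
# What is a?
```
Trace:
  z=28
  z=28, q=22
  z=28, q=22, a=6

Final answer: 6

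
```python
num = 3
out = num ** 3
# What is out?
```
Trace:
  num=3
  num=3, out=27

Final answer: 27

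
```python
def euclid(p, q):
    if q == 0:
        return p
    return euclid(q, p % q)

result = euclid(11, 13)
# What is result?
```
Call trace:
euclid(p=11, q=13)
  euclid(p=13, q=11)
    euclid(p=11, q=2)
      euclid(p=2, q=1)
        euclid(p=1, q=0)
        -> return 1
      -> return 1
    -> return 1
  -> return 1
-> return 1

Final answer: 1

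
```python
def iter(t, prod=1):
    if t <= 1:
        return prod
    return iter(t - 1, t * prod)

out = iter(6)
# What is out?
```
Call trace:
iter(t=6, prod=1)
  iter(t=5, prod=6)
    iter(t=4, prod=30)
      iter(t=3, prod=120)
        iter(t=2, prod=360)
          iter(t=1, prod=720)
          -> return 720
        -> return 720
      -> return 720
    -> return 720
  -> return 720
-> return 720

Final answer: 720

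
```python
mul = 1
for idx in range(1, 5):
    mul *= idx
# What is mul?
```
Trace:
  mul=1
  mul=1, idx=1
  mul=2, idx=2
  mul=6, idx=3
  mul=24, idx=4

Final answer: 24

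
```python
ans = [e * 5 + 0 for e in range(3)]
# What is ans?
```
Trace:
  e=0
  e=1
  e=2
  ans=[0, 5, 10]

Final answer: [0, 5, 10]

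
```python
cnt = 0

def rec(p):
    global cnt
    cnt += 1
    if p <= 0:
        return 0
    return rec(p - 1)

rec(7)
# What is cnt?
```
Call trace:
rec(p=7)
  rec(p=6)
    rec(p=5)
      rec(p=4)
        rec(p=3)
          rec(p=2)
            rec(p=1)
              rec(p=0)
              -> return 0
            -> return 0
          -> return 0
        -> return 0
      -> return 0
    -> return 0
  -> return 0
-> return 0

cnt is incremented once per call. rec is entered once for each p = 7, 6, 5, 4, 3, 2, 1, 0 (the p <= 0 call returns without recursing), i.e. 7 + 1 calls.
cnt = 8

Final answer: 8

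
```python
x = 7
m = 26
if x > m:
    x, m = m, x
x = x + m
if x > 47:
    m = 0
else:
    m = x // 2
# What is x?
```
Trace:
  x=7
  x=7, m=26
  x=7, m=26
  x=33, m=26
  x=33, m=16

Final answer: 33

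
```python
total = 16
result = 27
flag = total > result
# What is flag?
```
Trace:
  total=16
  total=16, result=27
  total=16, result=27, flag=False

Final answer: False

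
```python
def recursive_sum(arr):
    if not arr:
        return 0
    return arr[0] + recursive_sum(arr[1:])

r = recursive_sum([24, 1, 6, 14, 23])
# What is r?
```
Call trace:
recursive_sum(arr=[24, 1, 6, 14, 23])
  recursive_sum(arr=[1, 6, 14, 23])
    recursive_sum(arr=[6, 14, 23])
      recursive_sum(arr=[14, 23])
        recursive_sum(arr=[23])
          recursive_sum(arr=[])
          -> return 0
        -> return 23
      -> return 37
    -> return 43
  -> return 44
-> return 68

Final answer: 68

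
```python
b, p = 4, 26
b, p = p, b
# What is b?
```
Trace:
  b=4, p=26
  b=26, p=4

Final answer: 26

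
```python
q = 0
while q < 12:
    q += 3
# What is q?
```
Trace:
  q=0
  q=3
  q=6
  q=9
  q=12

Final answer: 12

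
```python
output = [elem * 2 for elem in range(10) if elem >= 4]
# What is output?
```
Trace:
  elem=0
  elem=1
  elem=2
  elem=3
  elem=4
  elem=5
  elem=6
  elem=7
  elem=8
  elem=9
  output=[8, 10, 12, 14, 16, 18]

Final answer: [8, 10, 12, 14, 16, 18]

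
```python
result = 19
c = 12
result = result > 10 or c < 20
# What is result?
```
Trace:
  result=19
  result=19, c=12
  result=True, c=12

Final answer: True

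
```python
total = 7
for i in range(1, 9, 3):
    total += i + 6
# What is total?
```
Trace:
  total=7
  total=14, i=1
  total=24, i=4
  total=37, i=7

Final answer: 37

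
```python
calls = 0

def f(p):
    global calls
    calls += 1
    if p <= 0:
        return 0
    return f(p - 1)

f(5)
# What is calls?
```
Call trace:
f(p=5)
  f(p=4)
    f(p=3)
      f(p=2)
        f(p=1)
          f(p=0)
          -> return 0
        -> return 0
      -> return 0
    -> return 0
  -> return 0
-> return 0

calls is incremented once per call. f is entered once for each p = 5, 4, 3, 2, 1, 0 (the p <= 0 call returns without recursing), i.e. 5 + 1 calls.
calls = 6

Final answer: 6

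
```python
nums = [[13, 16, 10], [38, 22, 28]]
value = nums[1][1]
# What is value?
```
Trace:
  nums=[[13, 16, 10], [38, 22, 28]]
  nums=[[13, 16, 10], [38, 22, 28]], value=22

Final answer: 22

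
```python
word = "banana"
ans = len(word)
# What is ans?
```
Trace:
  word='banana'
  word='banana', ans=6

Final answer: 6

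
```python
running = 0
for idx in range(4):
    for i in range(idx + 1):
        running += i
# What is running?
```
Trace:
  running=0
  running=0, idx=0, i=0
  running=0, idx=1, i=0
  running=1, idx=1, i=1
  running=1, idx=2, i=0
  running=2, idx=2, i=1
  running=4, idx=2, i=2
  running=4, idx=3, i=0
  running=5, idx=3, i=1
  running=7, idx=3, i=2
  running=10, idx=3, i=3

Final answer: 10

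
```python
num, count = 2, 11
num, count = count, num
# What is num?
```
Trace:
  num=2, count=11
  num=11, count=2

Final answer: 11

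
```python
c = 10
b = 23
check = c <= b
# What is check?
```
Trace:
  c=10
  c=10, b=23
  c=10, b=23, check=True

Final answer: True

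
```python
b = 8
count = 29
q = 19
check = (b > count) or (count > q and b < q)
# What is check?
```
Trace:
  b=8
  b=8, count=29
  b=8, count=29, q=19
  b=8, count=29, q=19, check=True

Final answer: True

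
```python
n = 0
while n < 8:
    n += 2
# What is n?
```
Trace:
  n=0
  n=2
  n=4
  n=6
  n=8

Final answer: 8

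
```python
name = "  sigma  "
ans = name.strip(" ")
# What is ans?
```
Trace:
  name='  sigma  '
  name='  sigma  ', ans='sigma'

Final answer: 'sigma'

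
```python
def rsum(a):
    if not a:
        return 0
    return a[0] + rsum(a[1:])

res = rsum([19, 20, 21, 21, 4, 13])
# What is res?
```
Call trace:
rsum(a=[19, 20, 21, 21, 4, 13])
  rsum(a=[20, 21, 21, 4, 13])
    rsum(a=[21, 21, 4, 13])
      rsum(a=[21, 4, 13])
        rsum(a=[4, 13])
          rsum(a=[13])
            rsum(a=[])
            -> return 0
          -> return 13
        -> return 17
      -> return 38
    -> return 59
  -> return 79
-> return 98

Final answer: 98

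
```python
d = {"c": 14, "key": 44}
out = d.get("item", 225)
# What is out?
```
Trace:
  d={'c': 14, 'key': 44}
  d={'c': 14, 'key': 44}, out=225

Final answer: 225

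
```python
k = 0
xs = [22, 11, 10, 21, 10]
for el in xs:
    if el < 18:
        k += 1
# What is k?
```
Trace:
  k=0
  k=0, el=22
  k=1, el=11
  k=2, el=10
  k=2, el=21
  k=3, el=10

Final answer: 3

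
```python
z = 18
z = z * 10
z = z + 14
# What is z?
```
Trace:
  z=18
  z=180
  z=194

Final answer: 194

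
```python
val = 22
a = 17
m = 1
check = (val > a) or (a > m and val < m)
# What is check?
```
Trace:
  val=22
  val=22, a=17
  val=22, a=17, m=1
  val=22, a=17, m=1, check=True

Final answer: True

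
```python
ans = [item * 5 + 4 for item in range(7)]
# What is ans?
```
Trace:
  item=0
  item=1
  item=2
  item=3
  item=4
  item=5
  item=6
  ans=[4, 9, 14, 19, 24, 29, 34]

Final answer: [4, 9, 14, 19, 24, 29, 34]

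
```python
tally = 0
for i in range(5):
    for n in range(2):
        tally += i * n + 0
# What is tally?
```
Trace:
  tally=0
  tally=0, i=0, n=0
  tally=0, i=0, n=1
  tally=0, i=1, n=0
  tally=1, i=1, n=1
  tally=1, i=2, n=0
  tally=3, i=2, n=1
  tally=3, i=3, n=0
  tally=6, i=3, n=1
  tally=6, i=4, n=0
  tally=10, i=4, n=1

Final answer: 10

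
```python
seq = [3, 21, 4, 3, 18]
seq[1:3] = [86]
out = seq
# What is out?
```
Trace:
  seq=[3, 21, 4, 3, 18]
  seq=[3, 86, 3, 18]
  seq=[3, 86, 3, 18], out=[3, 86, 3, 18]

Final answer: [3, 86, 3, 18]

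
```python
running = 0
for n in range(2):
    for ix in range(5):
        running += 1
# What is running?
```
Trace:
  running=0
  running=1, n=0, ix=0
  running=2, n=0, ix=1
  running=3, n=0, ix=2
  running=4, n=0, ix=3
  running=5, n=0, ix=4
  running=6, n=1, ix=0
  running=7, n=1, ix=1
  running=8, n=1, ix=2
  running=9, n=1, ix=3
  running=10, n=1, ix=4

Final answer: 10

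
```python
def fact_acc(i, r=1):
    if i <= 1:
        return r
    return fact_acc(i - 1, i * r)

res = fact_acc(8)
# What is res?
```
Call trace:
fact_acc(i=8, r=1)
  fact_acc(i=7, r=8)
    fact_acc(i=6, r=56)
      fact_acc(i=5, r=336)
        fact_acc(i=4, r=1680)
          fact_acc(i=3, r=6720)
            fact_acc(i=2, r=20160)
              fact_acc(i=1, r=40320)
              -> return 40320
            -> return 40320
          -> return 40320
        -> return 40320
      -> return 40320
    -> return 40320
  -> return 40320
-> return 40320

Final answer: 40320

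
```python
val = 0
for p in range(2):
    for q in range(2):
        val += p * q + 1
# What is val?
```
Trace:
  val=0
  val=1, p=0, q=0
  val=2, p=0, q=1
  val=3, p=1, q=0
  val=5, p=1, q=1

Final answer: 5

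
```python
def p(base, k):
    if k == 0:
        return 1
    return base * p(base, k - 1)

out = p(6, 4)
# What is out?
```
Call trace:
p(base=6, k=4)
  p(base=6, k=3)
    p(base=6, k=2)
      p(base=6, k=1)
        p(base=6, k=0)
        -> return 1
      -> return 6
    -> return 36
  -> return 216
-> return 1296

Final answer: 1296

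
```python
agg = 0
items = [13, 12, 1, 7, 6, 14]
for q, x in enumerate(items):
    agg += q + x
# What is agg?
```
Trace:
  agg=0
  agg=13, q=0, x=13
  agg=26, q=1, x=12
  agg=29, q=2, x=1
  agg=39, q=3, x=7
  agg=49, q=4, x=6
  agg=68, q=5, x=14

Final answer: 68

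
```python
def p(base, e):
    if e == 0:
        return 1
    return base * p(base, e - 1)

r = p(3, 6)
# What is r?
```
Call trace:
p(base=3, e=6)
  p(base=3, e=5)
    p(base=3, e=4)
      p(base=3, e=3)
        p(base=3, e=2)
          p(base=3, e=1)
            p(base=3, e=0)
            -> return 1
          -> return 3
        -> return 9
      -> return 27
    -> return 81
  -> return 243
-> return 729

Final answer: 729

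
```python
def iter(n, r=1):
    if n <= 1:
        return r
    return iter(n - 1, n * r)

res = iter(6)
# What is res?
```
Call trace:
iter(n=6, r=1)
  iter(n=5, r=6)
    iter(n=4, r=30)
      iter(n=3, r=120)
        iter(n=2, r=360)
          iter(n=1, r=720)
          -> return 720
        -> return 720
      -> return 720
    -> return 720
  -> return 720
-> return 720

Final answer: 720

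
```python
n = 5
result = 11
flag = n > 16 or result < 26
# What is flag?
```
Trace:
  n=5
  n=5, result=11
  n=5, result=11, flag=True

Final answer: True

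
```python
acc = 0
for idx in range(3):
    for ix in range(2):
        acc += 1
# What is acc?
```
Trace:
  acc=0
  acc=1, idx=0, ix=0
  acc=2, idx=0, ix=1
  acc=3, idx=1, ix=0
  acc=4, idx=1, ix=1
  acc=5, idx=2, ix=0
  acc=6, idx=2, ix=1

Final answer: 6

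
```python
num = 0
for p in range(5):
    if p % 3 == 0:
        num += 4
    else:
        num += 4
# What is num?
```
Trace:
  num=0
  num=4, p=0
  num=8, p=1
  num=12, p=2
  num=16, p=3
  num=20, p=4

Final answer: 20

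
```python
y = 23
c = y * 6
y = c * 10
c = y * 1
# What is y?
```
Trace:
  y=23
  y=23, c=138
  y=1380, c=138
  y=1380, c=1380

Final answer: 1380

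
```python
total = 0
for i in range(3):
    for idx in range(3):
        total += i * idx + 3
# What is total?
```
Trace:
  total=0
  total=3, i=0, idx=0
  total=6, i=0, idx=1
  total=9, i=0, idx=2
  total=12, i=1, idx=0
  total=16, i=1, idx=1
  total=21, i=1, idx=2
  total=24, i=2, idx=0
  total=29, i=2, idx=1
  total=36, i=2, idx=2

Final answer: 36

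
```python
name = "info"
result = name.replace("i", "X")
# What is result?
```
Trace:
  name='info'
  name='info', result='Xnfo'

Final answer: 'Xnfo'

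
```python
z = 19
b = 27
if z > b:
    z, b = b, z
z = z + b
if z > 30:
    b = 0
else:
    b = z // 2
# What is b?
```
Trace:
  z=19
  z=19, b=27
  z=19, b=27
  z=46, b=27
  z=46, b=0

Final answer: 0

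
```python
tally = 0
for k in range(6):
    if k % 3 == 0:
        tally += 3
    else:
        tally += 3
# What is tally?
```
Trace:
  tally=0
  tally=3, k=0
  tally=6, k=1
  tally=9, k=2
  tally=12, k=3
  tally=15, k=4
  tally=18, k=5

Final answer: 18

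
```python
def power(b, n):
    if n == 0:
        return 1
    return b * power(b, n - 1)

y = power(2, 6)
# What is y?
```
Call trace:
power(b=2, n=6)
  power(b=2, n=5)
    power(b=2, n=4)
      power(b=2, n=3)
        power(b=2, n=2)
          power(b=2, n=1)
            power(b=2, n=0)
            -> return 1
          -> return 2
        -> return 4
      -> return 8
    -> return 16
  -> return 32
-> return 64

Final answer: 64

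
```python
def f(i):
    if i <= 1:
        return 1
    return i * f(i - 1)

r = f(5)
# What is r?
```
Call trace:
f(i=5)
  f(i=4)
    f(i=3)
      f(i=2)
        f(i=1)
        -> return 1
      -> return 2
    -> return 6
  -> return 24
-> return 120

Final answer: 120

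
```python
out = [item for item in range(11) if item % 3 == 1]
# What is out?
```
Trace:
  item=0
  item=1
  item=2
  item=3
  item=4
  item=5
  item=6
  item=7
  item=8
  item=9
  item=10
  out=[1, 4, 7, 10]

Final answer: [1, 4, 7, 10]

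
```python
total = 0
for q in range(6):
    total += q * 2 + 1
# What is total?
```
Trace:
  total=0
  total=1, q=0
  total=4, q=1
  total=9, q=2
  total=16, q=3
  total=25, q=4
  total=36, q=5

Final answer: 36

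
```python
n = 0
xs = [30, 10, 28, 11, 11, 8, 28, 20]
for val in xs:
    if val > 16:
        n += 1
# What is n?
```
Trace:
  n=0
  n=1, val=30
  n=1, val=10
  n=2, val=28
  n=2, val=11
  n=2, val=11
  n=2, val=8
  n=3, val=28
  n=4, val=20

Final answer: 4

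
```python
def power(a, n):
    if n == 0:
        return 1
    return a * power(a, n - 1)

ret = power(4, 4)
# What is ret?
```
Call trace:
power(a=4, n=4)
  power(a=4, n=3)
    power(a=4, n=2)
      power(a=4, n=1)
        power(a=4, n=0)
        -> return 1
      -> return 4
    -> return 16
  -> return 64
-> return 256

Final answer: 256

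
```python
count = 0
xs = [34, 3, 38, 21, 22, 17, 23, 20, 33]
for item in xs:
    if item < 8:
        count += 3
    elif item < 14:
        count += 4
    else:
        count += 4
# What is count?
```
Trace:
  count=0
  count=4, item=34
  count=7, item=3
  count=11, item=38
  count=15, item=21
  count=19, item=22
  count=23, item=17
  count=27, item=23
  count=31, item=20
  count=35, item=33

Final answer: 35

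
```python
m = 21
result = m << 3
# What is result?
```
Trace:
  m=21
  m=21, result=168

Final answer: 168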